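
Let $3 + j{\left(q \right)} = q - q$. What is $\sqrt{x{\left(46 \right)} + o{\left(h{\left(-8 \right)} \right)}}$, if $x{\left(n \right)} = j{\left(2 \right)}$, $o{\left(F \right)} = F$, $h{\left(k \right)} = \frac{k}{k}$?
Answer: $i \sqrt{2} \approx 1.4142 i$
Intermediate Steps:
$h{\left(k \right)} = 1$
$j{\left(q \right)} = -3$ ($j{\left(q \right)} = -3 + \left(q - q\right) = -3 + 0 = -3$)
$x{\left(n \right)} = -3$
$\sqrt{x{\left(46 \right)} + o{\left(h{\left(-8 \right)} \right)}} = \sqrt{-3 + 1} = \sqrt{-2} = i \sqrt{2}$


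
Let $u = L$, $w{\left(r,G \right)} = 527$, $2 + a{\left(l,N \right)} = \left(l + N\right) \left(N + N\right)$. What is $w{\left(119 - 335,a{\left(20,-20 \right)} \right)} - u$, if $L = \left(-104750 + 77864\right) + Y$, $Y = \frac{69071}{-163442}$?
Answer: $\frac{4480504617}{163442} \approx 27413.0$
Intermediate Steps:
$a{\left(l,N \right)} = -2 + 2 N \left(N + l\right)$ ($a{\left(l,N \right)} = -2 + \left(l + N\right) \left(N + N\right) = -2 + \left(N + l\right) 2 N = -2 + 2 N \left(N + l\right)$)
$Y = - \frac{69071}{163442}$ ($Y = 69071 \left(- \frac{1}{163442}\right) = - \frac{69071}{163442} \approx -0.4226$)
$L = - \frac{4394370683}{163442}$ ($L = \left(-104750 + 77864\right) - \frac{69071}{163442} = -26886 - \frac{69071}{163442} = - \frac{4394370683}{163442} \approx -26886.0$)
$u = - \frac{4394370683}{163442} \approx -26886.0$
$w{\left(119 - 335,a{\left(20,-20 \right)} \right)} - u = 527 - - \frac{4394370683}{163442} = 527 + \frac{4394370683}{163442} = \frac{4480504617}{163442}$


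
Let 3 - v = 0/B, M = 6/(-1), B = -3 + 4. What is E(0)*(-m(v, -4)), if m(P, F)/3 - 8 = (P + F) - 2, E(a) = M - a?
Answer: 90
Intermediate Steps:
B = 1
M = -6 (M = 6*(-1) = -6)
v = 3 (v = 3 - 0/1 = 3 - 0 = 3 - 1*0 = 3 + 0 = 3)
E(a) = -6 - a
m(P, F) = 18 + 3*F + 3*P (m(P, F) = 24 + 3*((P + F) - 2) = 24 + 3*((F + P) - 2) = 24 + 3*(-2 + F + P) = 24 + (-6 + 3*F + 3*P) = 18 + 3*F + 3*P)
E(0)*(-m(v, -4)) = (-6 - 1*0)*(-(18 + 3*(-4) + 3*3)) = (-6 + 0)*(-(18 - 12 + 9)) = -(-6)*15 = -6*(-15) = 90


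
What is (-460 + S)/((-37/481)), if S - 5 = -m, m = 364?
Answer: 10647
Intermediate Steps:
S = -359 (S = 5 - 1*364 = 5 - 364 = -359)
(-460 + S)/((-37/481)) = (-460 - 359)/((-37/481)) = -819/((-37*1/481)) = -819/(-1/13) = -819*(-13) = 10647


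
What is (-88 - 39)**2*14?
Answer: 225806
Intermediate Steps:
(-88 - 39)**2*14 = (-127)**2*14 = 16129*14 = 225806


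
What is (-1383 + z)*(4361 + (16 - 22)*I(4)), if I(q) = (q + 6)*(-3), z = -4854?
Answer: -28322217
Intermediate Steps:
I(q) = -18 - 3*q (I(q) = (6 + q)*(-3) = -18 - 3*q)
(-1383 + z)*(4361 + (16 - 22)*I(4)) = (-1383 - 4854)*(4361 + (16 - 22)*(-18 - 3*4)) = -6237*(4361 - 6*(-18 - 12)) = -6237*(4361 - 6*(-30)) = -6237*(4361 + 180) = -6237*4541 = -28322217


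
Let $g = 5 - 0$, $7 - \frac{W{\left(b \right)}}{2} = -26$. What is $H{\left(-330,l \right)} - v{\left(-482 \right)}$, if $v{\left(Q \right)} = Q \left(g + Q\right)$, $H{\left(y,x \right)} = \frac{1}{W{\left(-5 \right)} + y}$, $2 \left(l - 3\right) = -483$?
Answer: $- \frac{60697297}{264} \approx -2.2991 \cdot 10^{5}$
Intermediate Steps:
$l = - \frac{477}{2}$ ($l = 3 + \frac{1}{2} \left(-483\right) = 3 - \frac{483}{2} = - \frac{477}{2} \approx -238.5$)
$W{\left(b \right)} = 66$ ($W{\left(b \right)} = 14 - -52 = 14 + 52 = 66$)
$H{\left(y,x \right)} = \frac{1}{66 + y}$
$g = 5$ ($g = 5 + 0 = 5$)
$v{\left(Q \right)} = Q \left(5 + Q\right)$
$H{\left(-330,l \right)} - v{\left(-482 \right)} = \frac{1}{66 - 330} - - 482 \left(5 - 482\right) = \frac{1}{-264} - \left(-482\right) \left(-477\right) = - \frac{1}{264} - 229914 = - \frac{60697297}{264}$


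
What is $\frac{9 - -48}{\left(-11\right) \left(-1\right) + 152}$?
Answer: $\frac{57}{163} \approx 0.34969$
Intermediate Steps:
$\frac{9 - -48}{\left(-11\right) \left(-1\right) + 152} = \frac{9 + 48}{11 + 152} = \frac{57}{163}$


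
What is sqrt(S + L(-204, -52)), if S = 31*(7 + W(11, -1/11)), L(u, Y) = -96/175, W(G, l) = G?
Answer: sqrt(682878)/35 ≈ 23.610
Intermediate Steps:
L(u, Y) = -96/175 (L(u, Y) = -96*1/175 = -96/175)
S = 558 (S = 31*(7 + 11) = 31*18 = 558)
sqrt(S + L(-204, -52)) = sqrt(558 - 96/175) = sqrt(97554/175) = sqrt(682878)/35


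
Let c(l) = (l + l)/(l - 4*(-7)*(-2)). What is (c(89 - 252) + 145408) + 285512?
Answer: 94371806/219 ≈ 4.3092e+5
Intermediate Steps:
c(l) = 2*l/(-56 + l) (c(l) = (2*l)/(l + 28*(-2)) = (2*l)/(l - 56) = (2*l)/(-56 + l) = 2*l/(-56 + l))
(c(89 - 252) + 145408) + 285512 = (2*(89 - 252)/(-56 + (89 - 252)) + 145408) + 285512 = (2*(-163)/(-56 - 163) + 145408) + 285512 = (2*(-163)/(-219) + 145408) + 285512 = (2*(-163)*(-1/219) + 145408) + 285512 = (326/219 + 145408) + 285512 = 31844678/219 + 285512 = 94371806/219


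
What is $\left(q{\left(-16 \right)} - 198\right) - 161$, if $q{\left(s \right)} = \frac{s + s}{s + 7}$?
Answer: $- \frac{3199}{9} \approx -355.44$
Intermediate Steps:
$q{\left(s \right)} = \frac{2 s}{7 + s}$
$\left(q{\left(-16 \right)} - 198\right) - 161 = \left(2 \left(-16\right) \frac{1}{7 - 16} - 198\right) - 161 = \left(2 \left(-16\right) \frac{1}{-9} - 198\right) - 161 = \left(2 \left(-16\right) \left(- \frac{1}{9}\right) - 198\right) - 161 = \left(\frac{32}{9} - 198\right) - 161 = - \frac{1750}{9} - 161 = - \frac{3199}{9}$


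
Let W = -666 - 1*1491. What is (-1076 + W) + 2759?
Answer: -474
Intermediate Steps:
W = -2157 (W = -666 - 1491 = -2157)
(-1076 + W) + 2759 = (-1076 - 2157) + 2759 = -3233 + 2759 = -474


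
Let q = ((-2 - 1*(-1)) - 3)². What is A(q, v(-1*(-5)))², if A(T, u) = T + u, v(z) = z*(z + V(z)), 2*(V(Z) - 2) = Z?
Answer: 16129/4 ≈ 4032.3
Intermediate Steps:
V(Z) = 2 + Z/2
q = 16 (q = ((-2 + 1) - 3)² = (-1 - 3)² = (-4)² = 16)
v(z) = z*(2 + 3*z/2) (v(z) = z*(z + (2 + z/2)) = z*(2 + 3*z/2))
A(q, v(-1*(-5)))² = (16 + (-1*(-5))*(4 + 3*(-1*(-5)))/2)² = (16 + (½)*5*(4 + 3*5))² = (16 + (½)*5*(4 + 15))² = (16 + (½)*5*19)² = (16 + 95/2)² = (127/2)² = 16129/4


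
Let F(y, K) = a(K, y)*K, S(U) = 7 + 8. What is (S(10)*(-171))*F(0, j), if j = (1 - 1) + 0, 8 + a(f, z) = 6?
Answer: 0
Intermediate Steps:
S(U) = 15
a(f, z) = -2 (a(f, z) = -8 + 6 = -2)
j = 0 (j = 0 + 0 = 0)
F(y, K) = -2*K
(S(10)*(-171))*F(0, j) = (15*(-171))*(-2*0) = -2565*0 = 0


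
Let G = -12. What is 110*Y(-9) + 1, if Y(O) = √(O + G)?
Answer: 1 + 110*I*√21 ≈ 1.0 + 504.08*I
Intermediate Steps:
Y(O) = √(-12 + O) (Y(O) = √(O - 12) = √(-12 + O))
110*Y(-9) + 1 = 110*√(-12 - 9) + 1 = 110*√(-21) + 1 = 110*(I*√21) + 1 = 110*I*√21 + 1 = 1 + 110*I*√21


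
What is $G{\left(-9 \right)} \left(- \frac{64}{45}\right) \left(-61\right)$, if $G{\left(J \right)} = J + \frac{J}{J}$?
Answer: $- \frac{31232}{45} \approx -694.04$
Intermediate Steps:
$G{\left(J \right)} = 1 + J$ ($G{\left(J \right)} = J + 1 = 1 + J$)
$G{\left(-9 \right)} \left(- \frac{64}{45}\right) \left(-61\right) = \left(1 - 9\right) \left(- \frac{64}{45}\right) \left(-61\right) = - 8 \left(\left(-64\right) \frac{1}{45}\right) \left(-61\right) = \left(-8\right) \left(- \frac{64}{45}\right) \left(-61\right) = \frac{512}{45} \left(-61\right) = - \frac{31232}{45}$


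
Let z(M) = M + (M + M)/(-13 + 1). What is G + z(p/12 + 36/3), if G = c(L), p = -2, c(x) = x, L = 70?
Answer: 2875/36 ≈ 79.861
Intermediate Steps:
z(M) = 5*M/6 (z(M) = M + (2*M)/(-12) = M + (2*M)*(-1/12) = M - M/6 = 5*M/6)
G = 70
G + z(p/12 + 36/3) = 70 + 5*(-2/12 + 36/3)/6 = 70 + 5*(-2*1/12 + 36*(1/3))/6 = 70 + 5*(-1/6 + 12)/6 = 70 + (5/6)*(71/6) = 70 + 355/36 = 2875/36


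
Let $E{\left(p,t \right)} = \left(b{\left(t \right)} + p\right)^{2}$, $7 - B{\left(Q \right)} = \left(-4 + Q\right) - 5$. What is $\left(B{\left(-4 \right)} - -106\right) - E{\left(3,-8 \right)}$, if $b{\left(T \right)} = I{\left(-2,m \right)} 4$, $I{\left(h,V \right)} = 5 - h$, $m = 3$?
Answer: $-835$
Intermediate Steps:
$B{\left(Q \right)} = 16 - Q$ ($B{\left(Q \right)} = 7 - \left(\left(-4 + Q\right) - 5\right) = 7 - \left(-9 + Q\right) = 16 - Q$)
$b{\left(T \right)} = 28$ ($b{\left(T \right)} = \left(5 - -2\right) 4 = \left(5 + 2\right) 4 = 7 \cdot 4 = 28$)
$E{\left(p,t \right)} = \left(28 + p\right)^{2}$
$\left(B{\left(-4 \right)} - -106\right) - E{\left(3,-8 \right)} = \left(\left(16 - -4\right) - -106\right) - \left(28 + 3\right)^{2} = \left(\left(16 + 4\right) + 106\right) - 31^{2} = \left(20 + 106\right) - 961 = 126 - 961 = -835$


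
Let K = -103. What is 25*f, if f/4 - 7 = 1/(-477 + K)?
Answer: 20295/29 ≈ 699.83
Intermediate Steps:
f = 4059/145 (f = 28 + 4/(-477 - 103) = 28 + 4/(-580) = 28 + 4*(-1/580) = 28 - 1/145 = 4059/145 ≈ 27.993)
25*f = 25*(4059/145) = 20295/29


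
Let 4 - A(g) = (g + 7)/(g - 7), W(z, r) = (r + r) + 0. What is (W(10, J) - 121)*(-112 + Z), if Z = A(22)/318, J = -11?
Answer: 76391887/4770 ≈ 16015.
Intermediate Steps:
W(z, r) = 2*r (W(z, r) = 2*r + 0 = 2*r)
A(g) = 4 - (7 + g)/(-7 + g) (A(g) = 4 - (g + 7)/(g - 7) = 4 - (7 + g)/(-7 + g))
Z = 31/4770 (Z = ((-35 + 3*22)/(-7 + 22))/318 = ((-35 + 66)/15)*(1/318) = ((1/15)*31)*(1/318) = (31/15)*(1/318) = 31/4770 ≈ 0.0064989)
(W(10, J) - 121)*(-112 + Z) = (2*(-11) - 121)*(-112 + 31/4770) = (-22 - 121)*(-534209/4770) = -143*(-534209/4770) = 76391887/4770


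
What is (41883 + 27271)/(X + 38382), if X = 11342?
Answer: 34577/24862 ≈ 1.3908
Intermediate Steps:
(41883 + 27271)/(X + 38382) = (41883 + 27271)/(11342 + 38382) = 69154/49724 = 69154*(1/49724) = 34577/24862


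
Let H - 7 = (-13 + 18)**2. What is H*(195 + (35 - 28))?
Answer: 6464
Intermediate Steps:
H = 32 (H = 7 + (-13 + 18)**2 = 7 + 5**2 = 7 + 25 = 32)
H*(195 + (35 - 28)) = 32*(195 + (35 - 28)) = 32*(195 + 7) = 32*202 = 6464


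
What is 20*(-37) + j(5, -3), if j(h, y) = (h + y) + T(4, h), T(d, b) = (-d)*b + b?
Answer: -753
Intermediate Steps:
T(d, b) = b - b*d (T(d, b) = -b*d + b = b - b*d)
j(h, y) = y - 2*h (j(h, y) = (h + y) + h*(1 - 1*4) = (h + y) + h*(1 - 4) = (h + y) + h*(-3) = (h + y) - 3*h = y - 2*h)
20*(-37) + j(5, -3) = 20*(-37) + (-3 - 2*5) = -740 + (-3 - 10) = -740 - 13 = -753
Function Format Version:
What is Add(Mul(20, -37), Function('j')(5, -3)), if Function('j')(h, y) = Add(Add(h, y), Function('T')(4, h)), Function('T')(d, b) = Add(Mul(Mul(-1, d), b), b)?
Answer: -753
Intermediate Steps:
Function('T')(d, b) = Add(b, Mul(-1, b, d)) (Function('T')(d, b) = Add(Mul(-1, b, d), b) = Add(b, Mul(-1, b, d)))
Function('j')(h, y) = Add(y, Mul(-2, h)) (Function('j')(h, y) = Add(Add(h, y), Mul(h, Add(1, Mul(-1, 4)))) = Add(Add(h, y), Mul(h, Add(1, -4))) = Add(Add(h, y), Mul(h, -3)) = Add(Add(h, y), Mul(-3, h)) = Add(y, Mul(-2, h)))
Add(Mul(20, -37), Function('j')(5, -3)) = Add(Mul(20, -37), Add(-3, Mul(-2, 5))) = Add(-740, Add(-3, -10)) = Add(-740, -13) = -753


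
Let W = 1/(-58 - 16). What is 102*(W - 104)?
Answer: -392547/37 ≈ -10609.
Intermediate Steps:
W = -1/74 (W = 1/(-74) = -1/74 ≈ -0.013514)
102*(W - 104) = 102*(-1/74 - 104) = 102*(-7697/74) = -392547/37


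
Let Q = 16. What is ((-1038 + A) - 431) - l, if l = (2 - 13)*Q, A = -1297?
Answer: -2590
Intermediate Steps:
l = -176 (l = (2 - 13)*16 = -11*16 = -176)
((-1038 + A) - 431) - l = ((-1038 - 1297) - 431) - 1*(-176) = (-2335 - 431) + 176 = -2766 + 176 = -2590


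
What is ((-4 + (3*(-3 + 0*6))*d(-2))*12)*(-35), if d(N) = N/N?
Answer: 5460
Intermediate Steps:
d(N) = 1
((-4 + (3*(-3 + 0*6))*d(-2))*12)*(-35) = ((-4 + (3*(-3 + 0*6))*1)*12)*(-35) = ((-4 + (3*(-3 + 0))*1)*12)*(-35) = ((-4 + (3*(-3))*1)*12)*(-35) = ((-4 - 9*1)*12)*(-35) = ((-4 - 9)*12)*(-35) = -13*12*(-35) = -156*(-35) = 5460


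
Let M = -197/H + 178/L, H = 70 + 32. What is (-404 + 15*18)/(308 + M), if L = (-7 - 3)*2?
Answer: -17085/37889 ≈ -0.45092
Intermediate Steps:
H = 102
L = -20 (L = -10*2 = -20)
M = -2762/255 (M = -197/102 + 178/(-20) = -197*1/102 + 178*(-1/20) = -197/102 - 89/10 = -2762/255 ≈ -10.831)
(-404 + 15*18)/(308 + M) = (-404 + 15*18)/(308 - 2762/255) = (-404 + 270)/(75778/255) = -134*255/75778 = -17085/37889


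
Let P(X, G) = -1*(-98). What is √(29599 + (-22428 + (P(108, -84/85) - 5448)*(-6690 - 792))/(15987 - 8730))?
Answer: √205458744695/2419 ≈ 187.38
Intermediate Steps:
P(X, G) = 98
√(29599 + (-22428 + (P(108, -84/85) - 5448)*(-6690 - 792))/(15987 - 8730)) = √(29599 + (-22428 + (98 - 5448)*(-6690 - 792))/(15987 - 8730)) = √(29599 + (-22428 - 5350*(-7482))/7257) = √(29599 + (-22428 + 40028700)*(1/7257)) = √(29599 + 40006272*(1/7257)) = √(29599 + 13335424/2419) = √(84935405/2419) = √205458744695/2419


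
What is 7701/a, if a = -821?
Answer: -7701/821 ≈ -9.3800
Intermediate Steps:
7701/a = 7701/(-821) = 7701*(-1/821) = -7701/821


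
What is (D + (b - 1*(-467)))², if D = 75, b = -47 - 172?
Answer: 104329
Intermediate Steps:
b = -219
(D + (b - 1*(-467)))² = (75 + (-219 - 1*(-467)))² = (75 + (-219 + 467))² = (75 + 248)² = 323² = 104329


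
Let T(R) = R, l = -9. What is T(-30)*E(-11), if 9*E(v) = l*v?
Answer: -330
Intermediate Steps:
E(v) = -v (E(v) = (-9*v)/9 = -v)
T(-30)*E(-11) = -(-30)*(-11) = -30*11 = -330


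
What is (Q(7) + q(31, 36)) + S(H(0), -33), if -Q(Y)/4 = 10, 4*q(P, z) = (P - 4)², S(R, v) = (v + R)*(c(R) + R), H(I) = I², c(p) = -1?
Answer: 701/4 ≈ 175.25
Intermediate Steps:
S(R, v) = (-1 + R)*(R + v) (S(R, v) = (v + R)*(-1 + R) = (R + v)*(-1 + R) = (-1 + R)*(R + v))
q(P, z) = (-4 + P)²/4 (q(P, z) = (P - 4)²/4 = (-4 + P)²/4)
Q(Y) = -40 (Q(Y) = -4*10 = -40)
(Q(7) + q(31, 36)) + S(H(0), -33) = (-40 + (-4 + 31)²/4) + ((0²)² - 1*0² - 1*(-33) + 0²*(-33)) = (-40 + (¼)*27²) + (0² - 1*0 + 33 + 0*(-33)) = (-40 + (¼)*729) + (0 + 0 + 33 + 0) = (-40 + 729/4) + 33 = 569/4 + 33 = 701/4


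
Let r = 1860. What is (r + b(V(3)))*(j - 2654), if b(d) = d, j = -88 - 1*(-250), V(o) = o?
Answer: -4642596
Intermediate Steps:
j = 162 (j = -88 + 250 = 162)
(r + b(V(3)))*(j - 2654) = (1860 + 3)*(162 - 2654) = 1863*(-2492) = -4642596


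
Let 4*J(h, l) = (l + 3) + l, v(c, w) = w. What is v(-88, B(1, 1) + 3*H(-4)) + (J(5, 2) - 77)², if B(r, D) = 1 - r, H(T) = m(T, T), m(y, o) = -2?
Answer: 90505/16 ≈ 5656.6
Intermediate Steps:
H(T) = -2
J(h, l) = ¾ + l/2 (J(h, l) = ((l + 3) + l)/4 = ((3 + l) + l)/4 = (3 + 2*l)/4 = ¾ + l/2)
v(-88, B(1, 1) + 3*H(-4)) + (J(5, 2) - 77)² = ((1 - 1*1) + 3*(-2)) + ((¾ + (½)*2) - 77)² = ((1 - 1) - 6) + ((¾ + 1) - 77)² = (0 - 6) + (7/4 - 77)² = -6 + (-301/4)² = -6 + 90601/16 = 90505/16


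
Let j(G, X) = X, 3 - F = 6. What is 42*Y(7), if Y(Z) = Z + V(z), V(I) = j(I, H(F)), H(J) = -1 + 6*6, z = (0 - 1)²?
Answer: 1764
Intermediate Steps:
F = -3 (F = 3 - 1*6 = 3 - 6 = -3)
z = 1 (z = (-1)² = 1)
H(J) = 35 (H(J) = -1 + 36 = 35)
V(I) = 35
Y(Z) = 35 + Z (Y(Z) = Z + 35 = 35 + Z)
42*Y(7) = 42*(35 + 7) = 42*42 = 1764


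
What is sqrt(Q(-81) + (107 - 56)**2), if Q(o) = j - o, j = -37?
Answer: 23*sqrt(5) ≈ 51.430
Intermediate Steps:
Q(o) = -37 - o
sqrt(Q(-81) + (107 - 56)**2) = sqrt((-37 - 1*(-81)) + (107 - 56)**2) = sqrt((-37 + 81) + 51**2) = sqrt(44 + 2601) = sqrt(2645) = 23*sqrt(5)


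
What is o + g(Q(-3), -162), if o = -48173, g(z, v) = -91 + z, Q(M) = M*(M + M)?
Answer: -48246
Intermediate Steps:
Q(M) = 2*M² (Q(M) = M*(2*M) = 2*M²)
o + g(Q(-3), -162) = -48173 + (-91 + 2*(-3)²) = -48173 + (-91 + 2*9) = -48173 + (-91 + 18) = -48173 - 73 = -48246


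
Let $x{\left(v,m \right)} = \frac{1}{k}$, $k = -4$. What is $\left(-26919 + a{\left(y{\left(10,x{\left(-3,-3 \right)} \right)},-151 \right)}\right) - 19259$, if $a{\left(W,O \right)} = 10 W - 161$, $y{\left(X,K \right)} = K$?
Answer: $- \frac{92683}{2} \approx -46342.0$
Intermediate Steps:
$x{\left(v,m \right)} = - \frac{1}{4}$ ($x{\left(v,m \right)} = \frac{1}{-4} = - \frac{1}{4}$)
$a{\left(W,O \right)} = -161 + 10 W$
$\left(-26919 + a{\left(y{\left(10,x{\left(-3,-3 \right)} \right)},-151 \right)}\right) - 19259 = \left(-26919 + \left(-161 + 10 \left(- \frac{1}{4}\right)\right)\right) - 19259 = \left(-26919 - \frac{327}{2}\right) - 19259 = - \frac{54165}{2} - 19259 = - \frac{92683}{2}$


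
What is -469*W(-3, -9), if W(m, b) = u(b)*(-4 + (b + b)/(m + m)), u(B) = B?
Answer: -4221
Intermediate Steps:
W(m, b) = b*(-4 + b/m) (W(m, b) = b*(-4 + (b + b)/(m + m)) = b*(-4 + (2*b)/((2*m))) = b*(-4 + (2*b)*(1/(2*m))) = b*(-4 + b/m))
-469*W(-3, -9) = -(-4221)*(-9 - 4*(-3))/(-3) = -(-4221)*(-1)*(-9 + 12)/3 = -(-4221)*(-1)*3/3 = -469*9 = -4221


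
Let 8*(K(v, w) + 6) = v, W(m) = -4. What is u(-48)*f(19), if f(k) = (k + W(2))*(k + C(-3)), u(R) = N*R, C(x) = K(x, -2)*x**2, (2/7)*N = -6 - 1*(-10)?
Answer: 386820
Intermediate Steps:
N = 14 (N = 7*(-6 - 1*(-10))/2 = 7*(-6 + 10)/2 = (7/2)*4 = 14)
K(v, w) = -6 + v/8
C(x) = x**2*(-6 + x/8) (C(x) = (-6 + x/8)*x**2 = x**2*(-6 + x/8))
u(R) = 14*R
f(k) = (-4 + k)*(-459/8 + k) (f(k) = (k - 4)*(k + (1/8)*(-3)**2*(-48 - 3)) = (-4 + k)*(k + (1/8)*9*(-51)) = (-4 + k)*(k - 459/8) = (-4 + k)*(-459/8 + k))
u(-48)*f(19) = (14*(-48))*(459/2 + 19**2 - 491/8*19) = -672*(459/2 + 361 - 9329/8) = -672*(-4605/8) = 386820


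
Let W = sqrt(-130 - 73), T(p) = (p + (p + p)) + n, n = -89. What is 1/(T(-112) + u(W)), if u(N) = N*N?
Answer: -1/628 ≈ -0.0015924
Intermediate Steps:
T(p) = -89 + 3*p (T(p) = (p + (p + p)) - 89 = (p + 2*p) - 89 = 3*p - 89 = -89 + 3*p)
W = I*sqrt(203) (W = sqrt(-203) = I*sqrt(203) ≈ 14.248*I)
u(N) = N**2
1/(T(-112) + u(W)) = 1/((-89 + 3*(-112)) + (I*sqrt(203))**2) = 1/((-89 - 336) - 203) = 1/(-425 - 203) = 1/(-628) = -1/628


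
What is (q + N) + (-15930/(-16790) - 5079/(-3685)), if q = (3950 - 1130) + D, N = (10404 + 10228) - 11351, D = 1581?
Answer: 84666505276/6187115 ≈ 13684.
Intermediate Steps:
N = 9281 (N = 20632 - 11351 = 9281)
q = 4401 (q = (3950 - 1130) + 1581 = 2820 + 1581 = 4401)
(q + N) + (-15930/(-16790) - 5079/(-3685)) = (4401 + 9281) + (-15930/(-16790) - 5079/(-3685)) = 13682 + (-15930*(-1/16790) - 5079*(-1/3685)) = 13682 + (1593/1679 + 5079/3685) = 13682 + 14397846/6187115 = 84666505276/6187115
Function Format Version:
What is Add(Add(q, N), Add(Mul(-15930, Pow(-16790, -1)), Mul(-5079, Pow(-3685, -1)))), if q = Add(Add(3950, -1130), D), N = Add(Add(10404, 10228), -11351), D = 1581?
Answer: Rational(84666505276, 6187115) ≈ 13684.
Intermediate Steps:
N = 9281 (N = Add(20632, -11351) = 9281)
q = 4401 (q = Add(Add(3950, -1130), 1581) = Add(2820, 1581) = 4401)
Add(Add(q, N), Add(Mul(-15930, Pow(-16790, -1)), Mul(-5079, Pow(-3685, -1)))) = Add(Add(4401, 9281), Add(Mul(-15930, Pow(-16790, -1)), Mul(-5079, Pow(-3685, -1)))) = Add(13682, Add(Mul(-15930, Rational(-1, 16790)), Mul(-5079, Rational(-1, 3685)))) = Add(13682, Add(Rational(1593, 1679), Rational(5079, 3685))) = Add(13682, Rational(14397846, 6187115)) = Rational(84666505276, 6187115)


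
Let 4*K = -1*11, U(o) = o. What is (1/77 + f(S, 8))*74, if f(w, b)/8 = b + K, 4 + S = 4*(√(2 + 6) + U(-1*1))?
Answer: 239390/77 ≈ 3109.0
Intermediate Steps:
S = -8 + 8*√2 (S = -4 + 4*(√(2 + 6) - 1*1) = -4 + 4*(√8 - 1) = -4 + 4*(2*√2 - 1) = -4 + 4*(-1 + 2*√2) = -4 + (-4 + 8*√2) = -8 + 8*√2 ≈ 3.3137)
K = -11/4 (K = (-1*11)/4 = (¼)*(-11) = -11/4 ≈ -2.7500)
f(w, b) = -22 + 8*b (f(w, b) = 8*(b - 11/4) = 8*(-11/4 + b) = -22 + 8*b)
(1/77 + f(S, 8))*74 = (1/77 + (-22 + 8*8))*74 = (1/77 + (-22 + 64))*74 = (1/77 + 42)*74 = (3235/77)*74 = 239390/77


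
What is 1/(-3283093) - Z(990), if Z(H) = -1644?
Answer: 5397404891/3283093 ≈ 1644.0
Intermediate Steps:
1/(-3283093) - Z(990) = 1/(-3283093) - 1*(-1644) = -1/3283093 + 1644 = 5397404891/3283093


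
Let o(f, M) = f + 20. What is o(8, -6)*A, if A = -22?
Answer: -616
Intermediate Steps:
o(f, M) = 20 + f
o(8, -6)*A = (20 + 8)*(-22) = 28*(-22) = -616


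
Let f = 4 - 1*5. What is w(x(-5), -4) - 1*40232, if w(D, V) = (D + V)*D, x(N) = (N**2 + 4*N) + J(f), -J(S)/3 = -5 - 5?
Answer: -39147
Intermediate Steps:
f = -1 (f = 4 - 5 = -1)
J(S) = 30 (J(S) = -3*(-5 - 5) = -3*(-10) = 30)
x(N) = 30 + N**2 + 4*N (x(N) = (N**2 + 4*N) + 30 = 30 + N**2 + 4*N)
w(D, V) = D*(D + V)
w(x(-5), -4) - 1*40232 = (30 + (-5)**2 + 4*(-5))*((30 + (-5)**2 + 4*(-5)) - 4) - 1*40232 = (30 + 25 - 20)*((30 + 25 - 20) - 4) - 40232 = 35*(35 - 4) - 40232 = 35*31 - 40232 = 1085 - 40232 = -39147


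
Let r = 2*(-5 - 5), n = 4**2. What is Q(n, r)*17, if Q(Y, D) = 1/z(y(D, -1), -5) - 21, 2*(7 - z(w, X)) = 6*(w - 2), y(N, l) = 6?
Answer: -1802/5 ≈ -360.40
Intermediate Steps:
n = 16
r = -20 (r = 2*(-10) = -20)
z(w, X) = 13 - 3*w (z(w, X) = 7 - 3*(w - 2) = 7 - 3*(-2 + w) = 7 - (-12 + 6*w)/2 = 7 + (6 - 3*w) = 13 - 3*w)
Q(Y, D) = -106/5 (Q(Y, D) = 1/(13 - 3*6) - 21 = 1/(13 - 18) - 21 = 1/(-5) - 21 = -1/5 - 21 = -106/5)
Q(n, r)*17 = -106/5*17 = -1802/5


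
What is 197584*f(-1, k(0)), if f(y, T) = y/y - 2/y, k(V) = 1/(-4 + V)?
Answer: 592752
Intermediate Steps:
f(y, T) = 1 - 2/y
197584*f(-1, k(0)) = 197584*((-2 - 1)/(-1)) = 197584*(-1*(-3)) = 197584*3 = 592752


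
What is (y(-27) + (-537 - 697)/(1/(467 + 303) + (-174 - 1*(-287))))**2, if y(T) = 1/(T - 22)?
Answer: 2175833549680561/18177764804521 ≈ 119.70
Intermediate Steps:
y(T) = 1/(-22 + T)
(y(-27) + (-537 - 697)/(1/(467 + 303) + (-174 - 1*(-287))))**2 = (1/(-22 - 27) + (-537 - 697)/(1/(467 + 303) + (-174 - 1*(-287))))**2 = (1/(-49) - 1234/(1/770 + (-174 + 287)))**2 = (-1/49 - 1234/(1/770 + 113))**2 = (-1/49 - 1234/87011/770)**2 = (-1/49 - 1234*770/87011)**2 = (-1/49 - 950180/87011)**2 = (-46645831/4263539)**2 = 2175833549680561/18177764804521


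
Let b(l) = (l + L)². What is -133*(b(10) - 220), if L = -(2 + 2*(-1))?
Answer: 15960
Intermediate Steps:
L = 0 (L = -(2 - 2) = -1*0 = 0)
b(l) = l² (b(l) = (l + 0)² = l²)
-133*(b(10) - 220) = -133*(10² - 220) = -133*(100 - 220) = -133*(-120) = 15960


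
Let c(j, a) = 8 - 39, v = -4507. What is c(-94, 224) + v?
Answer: -4538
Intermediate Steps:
c(j, a) = -31
c(-94, 224) + v = -31 - 4507 = -4538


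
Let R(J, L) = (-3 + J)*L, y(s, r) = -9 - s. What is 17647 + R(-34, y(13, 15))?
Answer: 18461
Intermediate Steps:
R(J, L) = L*(-3 + J)
17647 + R(-34, y(13, 15)) = 17647 + (-9 - 1*13)*(-3 - 34) = 17647 + (-9 - 13)*(-37) = 17647 - 22*(-37) = 17647 + 814 = 18461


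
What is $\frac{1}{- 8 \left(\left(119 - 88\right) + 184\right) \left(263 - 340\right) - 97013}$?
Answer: $\frac{1}{35427} \approx 2.8227 \cdot 10^{-5}$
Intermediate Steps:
$\frac{1}{- 8 \left(\left(119 - 88\right) + 184\right) \left(263 - 340\right) - 97013} = \frac{1}{- 8 \left(\left(119 - 88\right) + 184\right) \left(-77\right) - 97013} = \frac{1}{- 8 \left(31 + 184\right) \left(-77\right) - 97013} = \frac{1}{- 8 \cdot 215 \left(-77\right) - 97013} = \frac{1}{\left(-8\right) \left(-16555\right) - 97013} = \frac{1}{132440 - 97013} = \frac{1}{35427}$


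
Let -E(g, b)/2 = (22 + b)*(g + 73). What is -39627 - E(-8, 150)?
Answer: -17267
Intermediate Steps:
E(g, b) = -2*(22 + b)*(73 + g) (E(g, b) = -2*(22 + b)*(g + 73) = -2*(22 + b)*(73 + g))
-39627 - E(-8, 150) = -39627 - (-3212 - 146*150 - 44*(-8) - 2*150*(-8)) = -39627 - (-3212 - 21900 + 352 + 2400) = -39627 - 1*(-22360) = -39627 + 22360 = -17267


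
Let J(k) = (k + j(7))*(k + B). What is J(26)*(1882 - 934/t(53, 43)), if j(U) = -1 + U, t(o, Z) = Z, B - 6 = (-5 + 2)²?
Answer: 104949504/43 ≈ 2.4407e+6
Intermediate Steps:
B = 15 (B = 6 + (-5 + 2)² = 6 + (-3)² = 6 + 9 = 15)
J(k) = (6 + k)*(15 + k) (J(k) = (k + (-1 + 7))*(k + 15) = (k + 6)*(15 + k) = (6 + k)*(15 + k))
J(26)*(1882 - 934/t(53, 43)) = (90 + 26² + 21*26)*(1882 - 934/43) = (90 + 676 + 546)*(1882 - 934/43) = 1312*(1882 - 1*934/43) = 1312*(1882 - 934/43) = 1312*(79992/43) = 104949504/43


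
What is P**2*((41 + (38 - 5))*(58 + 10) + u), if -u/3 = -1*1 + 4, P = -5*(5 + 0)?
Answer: 3139375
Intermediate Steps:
P = -25 (P = -5*5 = -25)
u = -9 (u = -3*(-1*1 + 4) = -3*(-1 + 4) = -3*3 = -9)
P**2*((41 + (38 - 5))*(58 + 10) + u) = (-25)**2*((41 + (38 - 5))*(58 + 10) - 9) = 625*((41 + 33)*68 - 9) = 625*(74*68 - 9) = 625*(5032 - 9) = 625*5023 = 3139375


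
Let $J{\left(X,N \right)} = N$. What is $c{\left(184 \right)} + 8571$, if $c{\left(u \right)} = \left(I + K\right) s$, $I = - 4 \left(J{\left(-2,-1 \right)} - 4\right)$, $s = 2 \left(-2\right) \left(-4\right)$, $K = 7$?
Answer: $9003$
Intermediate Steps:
$s = 16$ ($s = \left(-4\right) \left(-4\right) = 16$)
$I = 20$ ($I = - 4 \left(-1 - 4\right) = \left(-4\right) \left(-5\right) = 20$)
$c{\left(u \right)} = 432$ ($c{\left(u \right)} = \left(20 + 7\right) 16 = 27 \cdot 16 = 432$)
$c{\left(184 \right)} + 8571 = 432 + 8571 = 9003$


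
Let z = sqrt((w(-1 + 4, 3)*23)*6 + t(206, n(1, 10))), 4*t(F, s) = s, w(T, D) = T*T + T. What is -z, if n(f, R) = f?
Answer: -5*sqrt(265)/2 ≈ -40.697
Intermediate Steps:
w(T, D) = T + T**2 (w(T, D) = T**2 + T = T + T**2)
t(F, s) = s/4
z = 5*sqrt(265)/2 (z = sqrt((((-1 + 4)*(1 + (-1 + 4)))*23)*6 + (1/4)*1) = sqrt(((3*(1 + 3))*23)*6 + 1/4) = sqrt(((3*4)*23)*6 + 1/4) = sqrt((12*23)*6 + 1/4) = sqrt(276*6 + 1/4) = sqrt(1656 + 1/4) = sqrt(6625/4) = 5*sqrt(265)/2 ≈ 40.697)
-z = -5*sqrt(265)/2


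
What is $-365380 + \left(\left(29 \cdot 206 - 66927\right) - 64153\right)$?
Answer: $-490486$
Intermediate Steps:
$-365380 + \left(\left(29 \cdot 206 - 66927\right) - 64153\right) = -365380 + \left(\left(5974 - 66927\right) - 64153\right) = -365380 - 125106 = -490486$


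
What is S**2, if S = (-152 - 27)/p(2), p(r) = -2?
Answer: 32041/4 ≈ 8010.3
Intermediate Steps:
S = 179/2 (S = (-152 - 27)/(-2) = -179*(-1/2) = 179/2 ≈ 89.500)
S**2 = (179/2)**2 = 32041/4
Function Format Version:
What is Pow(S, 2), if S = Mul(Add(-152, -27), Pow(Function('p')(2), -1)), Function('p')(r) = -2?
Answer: Rational(32041, 4) ≈ 8010.3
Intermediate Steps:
S = Rational(179, 2) (S = Mul(Add(-152, -27), Pow(-2, -1)) = Mul(-179, Rational(-1, 2)) = Rational(179, 2) ≈ 89.500)
Pow(S, 2) = Pow(Rational(179, 2), 2) = Rational(32041, 4)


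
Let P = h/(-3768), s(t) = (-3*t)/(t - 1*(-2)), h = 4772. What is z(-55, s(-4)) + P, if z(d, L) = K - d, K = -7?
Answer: 44023/942 ≈ 46.734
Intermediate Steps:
s(t) = -3*t/(2 + t) (s(t) = (-3*t)/(t + 2) = (-3*t)/(2 + t) = -3*t/(2 + t))
P = -1193/942 (P = 4772/(-3768) = 4772*(-1/3768) = -1193/942 ≈ -1.2665)
z(d, L) = -7 - d
z(-55, s(-4)) + P = (-7 - 1*(-55)) - 1193/942 = (-7 + 55) - 1193/942 = 48 - 1193/942 = 44023/942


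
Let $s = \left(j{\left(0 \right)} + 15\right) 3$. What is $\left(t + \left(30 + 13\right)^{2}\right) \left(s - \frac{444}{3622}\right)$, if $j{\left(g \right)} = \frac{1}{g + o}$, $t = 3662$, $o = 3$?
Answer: $\frac{457875924}{1811} \approx 2.5283 \cdot 10^{5}$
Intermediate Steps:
$j{\left(g \right)} = \frac{1}{3 + g}$ ($j{\left(g \right)} = \frac{1}{g + 3} = \frac{1}{3 + g}$)
$s = 46$ ($s = \left(\frac{1}{3 + 0} + 15\right) 3 = \left(\frac{1}{3} + 15\right) 3 = \frac{46}{3} \cdot 3 = 46$)
$\left(t + \left(30 + 13\right)^{2}\right) \left(s - \frac{444}{3622}\right) = \left(3662 + \left(30 + 13\right)^{2}\right) \left(46 - \frac{444}{3622}\right) = \left(3662 + 43^{2}\right) \left(46 - \frac{222}{1811}\right) = \left(3662 + 1849\right) \left(46 - \frac{222}{1811}\right) = 5511 \cdot \frac{83084}{1811} = \frac{457875924}{1811}$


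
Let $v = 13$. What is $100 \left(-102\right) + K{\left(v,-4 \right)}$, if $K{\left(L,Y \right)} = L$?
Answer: $-10187$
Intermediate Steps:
$100 \left(-102\right) + K{\left(v,-4 \right)} = 100 \left(-102\right) + 13 = -10200 + 13 = -10187$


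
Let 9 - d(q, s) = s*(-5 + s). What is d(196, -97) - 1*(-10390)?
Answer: 505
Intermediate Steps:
d(q, s) = 9 - s*(-5 + s)
d(196, -97) - 1*(-10390) = (9 - 1*(-97)² + 5*(-97)) - 1*(-10390) = (9 - 1*9409 - 485) + 10390 = (9 - 9409 - 485) + 10390 = -9885 + 10390 = 505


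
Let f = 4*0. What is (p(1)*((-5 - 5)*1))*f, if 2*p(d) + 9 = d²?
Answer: 0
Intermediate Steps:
f = 0
p(d) = -9/2 + d²/2
(p(1)*((-5 - 5)*1))*f = ((-9/2 + (½)*1²)*((-5 - 5)*1))*0 = ((-9/2 + (½)*1)*(-10*1))*0 = ((-9/2 + ½)*(-10))*0 = -4*(-10)*0 = 40*0 = 0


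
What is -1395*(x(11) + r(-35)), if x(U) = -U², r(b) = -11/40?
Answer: 1353429/8 ≈ 1.6918e+5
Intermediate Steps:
r(b) = -11/40 (r(b) = -11*1/40 = -11/40)
-1395*(x(11) + r(-35)) = -1395*(-1*11² - 11/40) = -1395*(-1*121 - 11/40) = -1395*(-121 - 11/40) = -1395*(-4851/40) = 1353429/8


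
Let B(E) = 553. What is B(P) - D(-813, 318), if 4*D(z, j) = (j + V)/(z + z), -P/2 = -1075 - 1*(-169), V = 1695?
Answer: 1199575/2168 ≈ 553.31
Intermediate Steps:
P = 1812 (P = -2*(-1075 - 1*(-169)) = -2*(-1075 + 169) = -2*(-906) = 1812)
D(z, j) = (1695 + j)/(8*z) (D(z, j) = ((j + 1695)/(z + z))/4 = ((1695 + j)/((2*z)))/4 = ((1695 + j)*(1/(2*z)))/4 = ((1695 + j)/(2*z))/4 = (1695 + j)/(8*z))
B(P) - D(-813, 318) = 553 - (1695 + 318)/(8*(-813)) = 553 - (-1)*2013/(8*813) = 553 - 1*(-671/2168) = 553 + 671/2168 = 1199575/2168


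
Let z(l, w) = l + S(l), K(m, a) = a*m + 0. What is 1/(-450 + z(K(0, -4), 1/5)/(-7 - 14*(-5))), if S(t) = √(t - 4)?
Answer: -893025/401861252 - 63*I/401861252 ≈ -0.0022222 - 1.5677e-7*I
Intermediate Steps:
S(t) = √(-4 + t)
K(m, a) = a*m
z(l, w) = l + √(-4 + l)
1/(-450 + z(K(0, -4), 1/5)/(-7 - 14*(-5))) = 1/(-450 + (-4*0 + √(-4 - 4*0))/(-7 - 14*(-5))) = 1/(-450 + (0 + √(-4 + 0))/(-7 + 70)) = 1/(-450 + (0 + √(-4))/63) = 1/(-450 + (0 + 2*I)*(1/63)) = 1/(-450 + (2*I)*(1/63)) = 1/(-450 + 2*I/63) = 3969*(-450 - 2*I/63)/803722504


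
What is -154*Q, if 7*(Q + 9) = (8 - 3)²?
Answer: 836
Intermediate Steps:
Q = -38/7 (Q = -9 + (8 - 3)²/7 = -9 + (⅐)*5² = -9 + (⅐)*25 = -9 + 25/7 = -38/7 ≈ -5.4286)
-154*Q = -154*(-38/7) = 836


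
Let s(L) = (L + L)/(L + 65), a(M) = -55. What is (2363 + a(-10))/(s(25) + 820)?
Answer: 20772/7385 ≈ 2.8127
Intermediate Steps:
s(L) = 2*L/(65 + L) (s(L) = (2*L)/(65 + L) = 2*L/(65 + L))
(2363 + a(-10))/(s(25) + 820) = (2363 - 55)/(2*25/(65 + 25) + 820) = 2308/(2*25/90 + 820) = 2308/(2*25*(1/90) + 820) = 2308/(5/9 + 820) = 2308/(7385/9) = 2308*(9/7385) = 20772/7385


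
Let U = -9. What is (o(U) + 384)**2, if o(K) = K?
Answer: 140625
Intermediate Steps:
(o(U) + 384)**2 = (-9 + 384)**2 = 375**2 = 140625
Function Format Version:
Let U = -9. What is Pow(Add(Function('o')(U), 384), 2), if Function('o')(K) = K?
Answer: 140625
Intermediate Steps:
Pow(Add(Function('o')(U), 384), 2) = Pow(Add(-9, 384), 2) = Pow(375, 2) = 140625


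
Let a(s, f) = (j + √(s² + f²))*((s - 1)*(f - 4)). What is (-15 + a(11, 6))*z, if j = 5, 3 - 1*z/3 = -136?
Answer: 35445 + 8340*√157 ≈ 1.3995e+5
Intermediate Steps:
z = 417 (z = 9 - 3*(-136) = 9 + 408 = 417)
a(s, f) = (-1 + s)*(-4 + f)*(5 + √(f² + s²)) (a(s, f) = (5 + √(s² + f²))*((s - 1)*(f - 4)) = (5 + √(f² + s²))*((-1 + s)*(-4 + f)) = (-1 + s)*(-4 + f)*(5 + √(f² + s²)))
(-15 + a(11, 6))*z = (-15 + (20 - 20*11 - 5*6 + 4*√(6² + 11²) - 1*6*√(6² + 11²) - 4*11*√(6² + 11²) + 5*6*11 + 6*11*√(6² + 11²)))*417 = (-15 + (20 - 220 - 30 + 4*√(36 + 121) - 1*6*√(36 + 121) - 4*11*√(36 + 121) + 330 + 6*11*√(36 + 121)))*417 = (-15 + (20 - 220 - 30 + 4*√157 - 1*6*√157 - 4*11*√157 + 330 + 6*11*√157))*417 = (-15 + (20 - 220 - 30 + 4*√157 - 6*√157 - 44*√157 + 330 + 66*√157))*417 = (-15 + (100 + 20*√157))*417 = (85 + 20*√157)*417 = 35445 + 8340*√157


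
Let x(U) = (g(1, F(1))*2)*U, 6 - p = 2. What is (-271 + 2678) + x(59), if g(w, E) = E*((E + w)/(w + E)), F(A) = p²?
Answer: 4295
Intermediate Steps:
p = 4 (p = 6 - 1*2 = 6 - 2 = 4)
F(A) = 16 (F(A) = 4² = 16)
g(w, E) = E (g(w, E) = E*((E + w)/(E + w)) = E*1 = E)
x(U) = 32*U (x(U) = (16*2)*U = 32*U)
(-271 + 2678) + x(59) = (-271 + 2678) + 32*59 = 2407 + 1888 = 4295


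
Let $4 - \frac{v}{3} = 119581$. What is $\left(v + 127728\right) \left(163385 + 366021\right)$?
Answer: $-122294374218$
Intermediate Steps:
$v = -358731$ ($v = 12 - 358743 = -358731$)
$\left(v + 127728\right) \left(163385 + 366021\right) = \left(-358731 + 127728\right) \left(163385 + 366021\right) = \left(-231003\right) 529406 = -122294374218$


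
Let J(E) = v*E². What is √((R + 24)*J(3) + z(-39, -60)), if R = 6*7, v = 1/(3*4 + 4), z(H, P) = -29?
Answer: √130/4 ≈ 2.8504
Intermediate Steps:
v = 1/16 (v = 1/(12 + 4) = 1/16 ≈ 0.062500)
J(E) = E²/16
R = 42
√((R + 24)*J(3) + z(-39, -60)) = √((42 + 24)*((1/16)*3²) - 29) = √(66*((1/16)*9) - 29) = √(66*(9/16) - 29) = √(297/8 - 29) = √(65/8) = √130/4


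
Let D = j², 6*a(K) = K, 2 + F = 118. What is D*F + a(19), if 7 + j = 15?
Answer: 44563/6 ≈ 7427.2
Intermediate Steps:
j = 8 (j = -7 + 15 = 8)
F = 116 (F = -2 + 118 = 116)
a(K) = K/6
D = 64 (D = 8² = 64)
D*F + a(19) = 64*116 + (⅙)*19 = 7424 + 19/6 = 44563/6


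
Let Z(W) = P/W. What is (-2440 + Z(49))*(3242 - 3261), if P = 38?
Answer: 2270918/49 ≈ 46345.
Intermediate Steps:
Z(W) = 38/W
(-2440 + Z(49))*(3242 - 3261) = (-2440 + 38/49)*(3242 - 3261) = (-2440 + 38*(1/49))*(-19) = (-2440 + 38/49)*(-19) = -119522/49*(-19) = 2270918/49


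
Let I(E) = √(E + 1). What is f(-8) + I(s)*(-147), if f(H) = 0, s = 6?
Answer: -147*√7 ≈ -388.93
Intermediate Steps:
I(E) = √(1 + E)
f(-8) + I(s)*(-147) = 0 + √(1 + 6)*(-147) = 0 + √7*(-147) = 0 - 147*√7 = -147*√7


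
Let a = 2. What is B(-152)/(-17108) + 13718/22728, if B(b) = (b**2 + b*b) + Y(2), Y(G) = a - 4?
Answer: -101935303/48603828 ≈ -2.0973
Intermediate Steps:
Y(G) = -2 (Y(G) = 2 - 4 = -2)
B(b) = -2 + 2*b**2 (B(b) = (b**2 + b*b) - 2 = (b**2 + b**2) - 2 = 2*b**2 - 2 = -2 + 2*b**2)
B(-152)/(-17108) + 13718/22728 = (-2 + 2*(-152)**2)/(-17108) + 13718/22728 = (-2 + 2*23104)*(-1/17108) + 13718*(1/22728) = (-2 + 46208)*(-1/17108) + 6859/11364 = 46206*(-1/17108) + 6859/11364 = -23103/8554 + 6859/11364 = -101935303/48603828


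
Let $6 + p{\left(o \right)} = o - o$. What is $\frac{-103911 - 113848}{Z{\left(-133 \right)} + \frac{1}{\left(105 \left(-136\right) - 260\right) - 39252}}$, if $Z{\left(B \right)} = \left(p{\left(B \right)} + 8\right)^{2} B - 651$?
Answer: $\frac{11713692128}{63635937} \approx 184.07$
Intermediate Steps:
$p{\left(o \right)} = -6$ ($p{\left(o \right)} = -6 + \left(o - o\right) = -6 + 0 = -6$)
$Z{\left(B \right)} = -651 + 4 B$ ($Z{\left(B \right)} = \left(-6 + 8\right)^{2} B - 651 = 2^{2} B - 651 = 4 B - 651 = -651 + 4 B$)
$\frac{-103911 - 113848}{Z{\left(-133 \right)} + \frac{1}{\left(105 \left(-136\right) - 260\right) - 39252}} = \frac{-103911 - 113848}{\left(-651 + 4 \left(-133\right)\right) + \frac{1}{\left(105 \left(-136\right) - 260\right) - 39252}} = - \frac{217759}{\left(-651 - 532\right) + \frac{1}{\left(-14280 - 260\right) - 39252}} = - \frac{217759}{-1183 + \frac{1}{-14540 - 39252}} = - \frac{217759}{-1183 + \frac{1}{-53792}} = - \frac{217759}{-1183 - \frac{1}{53792}} = - \frac{217759}{- \frac{63635937}{53792}} = \left(-217759\right) \left(- \frac{53792}{63635937}\right) = \frac{11713692128}{63635937}$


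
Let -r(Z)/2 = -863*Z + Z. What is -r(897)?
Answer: -1546428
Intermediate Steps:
r(Z) = 1724*Z (r(Z) = -2*(-863*Z + Z) = -(-1724)*Z = 1724*Z)
-r(897) = -1724*897 = -1*1546428 = -1546428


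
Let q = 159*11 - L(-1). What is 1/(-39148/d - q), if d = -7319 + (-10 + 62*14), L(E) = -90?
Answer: -6461/11842631 ≈ -0.00054557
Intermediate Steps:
d = -6461 (d = -7319 + (-10 + 868) = -7319 + 858 = -6461)
q = 1839 (q = 159*11 - 1*(-90) = 1749 + 90 = 1839)
1/(-39148/d - q) = 1/(-39148/(-6461) - 1*1839) = 1/(-39148*(-1/6461) - 1839) = 1/(39148/6461 - 1839) = 1/(-11842631/6461) = -6461/11842631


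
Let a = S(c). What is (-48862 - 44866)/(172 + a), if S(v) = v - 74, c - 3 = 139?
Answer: -5858/15 ≈ -390.53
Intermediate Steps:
c = 142 (c = 3 + 139 = 142)
S(v) = -74 + v
a = 68 (a = -74 + 142 = 68)
(-48862 - 44866)/(172 + a) = (-48862 - 44866)/(172 + 68) = -93728/240 = -93728*1/240 = -5858/15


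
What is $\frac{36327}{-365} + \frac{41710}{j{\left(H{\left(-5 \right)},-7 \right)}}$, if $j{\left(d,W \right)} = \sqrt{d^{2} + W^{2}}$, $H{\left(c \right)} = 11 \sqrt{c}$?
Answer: $- \frac{36327}{365} - \frac{20855 i \sqrt{139}}{139} \approx -99.526 - 1768.9 i$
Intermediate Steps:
$j{\left(d,W \right)} = \sqrt{W^{2} + d^{2}}$
$\frac{36327}{-365} + \frac{41710}{j{\left(H{\left(-5 \right)},-7 \right)}} = \frac{36327}{-365} + \frac{41710}{\sqrt{\left(-7\right)^{2} + \left(11 \sqrt{-5}\right)^{2}}} = 36327 \left(- \frac{1}{365}\right) + \frac{41710}{\sqrt{49 + \left(11 i \sqrt{5}\right)^{2}}} = - \frac{36327}{365} + \frac{41710}{\sqrt{49 + \left(11 i \sqrt{5}\right)^{2}}} = - \frac{36327}{365} + \frac{41710}{\sqrt{49 - 605}} = - \frac{36327}{365} + \frac{41710}{\sqrt{-556}} = - \frac{36327}{365} + \frac{41710}{2 i \sqrt{139}} = - \frac{36327}{365} + 41710 \left(- \frac{i \sqrt{139}}{278}\right) = - \frac{36327}{365} - \frac{20855 i \sqrt{139}}{139}$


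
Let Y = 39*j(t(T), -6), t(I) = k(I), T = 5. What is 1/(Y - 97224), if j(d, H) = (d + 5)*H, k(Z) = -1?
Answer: -1/98160 ≈ -1.0187e-5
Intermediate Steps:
t(I) = -1
j(d, H) = H*(5 + d) (j(d, H) = (5 + d)*H = H*(5 + d))
Y = -936 (Y = 39*(-6*(5 - 1)) = 39*(-6*4) = 39*(-24) = -936)
1/(Y - 97224) = 1/(-936 - 97224) = 1/(-98160) = -1/98160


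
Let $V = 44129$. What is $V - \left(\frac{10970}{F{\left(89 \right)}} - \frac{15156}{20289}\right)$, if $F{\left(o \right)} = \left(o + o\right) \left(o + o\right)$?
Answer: $\frac{4727999551263}{107139446} \approx 44129.0$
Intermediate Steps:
$F{\left(o \right)} = 4 o^{2}$ ($F{\left(o \right)} = 2 o 2 o = 4 o^{2}$)
$V - \left(\frac{10970}{F{\left(89 \right)}} - \frac{15156}{20289}\right) = 44129 - \left(\frac{10970}{4 \cdot 89^{2}} - \frac{15156}{20289}\right) = 44129 - \left(\frac{10970}{4 \cdot 7921} - \frac{5052}{6763}\right) = 44129 - \left(\frac{10970}{31684} - \frac{5052}{6763}\right) = 44129 - \left(10970 \cdot \frac{1}{31684} - \frac{5052}{6763}\right) = 44129 - \left(\frac{5485}{15842} - \frac{5052}{6763}\right) = 44129 - - \frac{42938729}{107139446} = 44129 + \frac{42938729}{107139446} = \frac{4727999551263}{107139446}$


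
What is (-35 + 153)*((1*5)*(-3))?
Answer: -1770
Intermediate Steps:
(-35 + 153)*((1*5)*(-3)) = 118*(5*(-3)) = 118*(-15) = -1770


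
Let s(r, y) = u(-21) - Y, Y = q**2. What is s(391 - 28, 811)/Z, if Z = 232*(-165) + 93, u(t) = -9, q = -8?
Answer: 73/38187 ≈ 0.0019116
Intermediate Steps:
Y = 64 (Y = (-8)**2 = 64)
Z = -38187 (Z = -38280 + 93 = -38187)
s(r, y) = -73 (s(r, y) = -9 - 1*64 = -9 - 64 = -73)
s(391 - 28, 811)/Z = -73/(-38187) = -73*(-1/38187) = 73/38187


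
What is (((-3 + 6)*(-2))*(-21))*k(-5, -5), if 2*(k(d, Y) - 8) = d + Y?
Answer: 378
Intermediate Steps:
k(d, Y) = 8 + Y/2 + d/2 (k(d, Y) = 8 + (d + Y)/2 = 8 + (Y + d)/2 = 8 + (Y/2 + d/2) = 8 + Y/2 + d/2)
(((-3 + 6)*(-2))*(-21))*k(-5, -5) = (((-3 + 6)*(-2))*(-21))*(8 + (½)*(-5) + (½)*(-5)) = ((3*(-2))*(-21))*(8 - 5/2 - 5/2) = -6*(-21)*3 = 126*3 = 378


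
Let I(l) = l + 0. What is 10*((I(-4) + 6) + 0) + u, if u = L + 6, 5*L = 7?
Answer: 137/5 ≈ 27.400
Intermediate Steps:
I(l) = l
L = 7/5 (L = (1/5)*7 = 7/5 ≈ 1.4000)
u = 37/5 (u = 7/5 + 6 = 37/5 ≈ 7.4000)
10*((I(-4) + 6) + 0) + u = 10*((-4 + 6) + 0) + 37/5 = 10*(2 + 0) + 37/5 = 10*2 + 37/5 = 20 + 37/5 = 137/5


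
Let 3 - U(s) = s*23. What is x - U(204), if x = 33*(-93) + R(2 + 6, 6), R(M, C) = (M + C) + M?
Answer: 1642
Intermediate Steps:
U(s) = 3 - 23*s (U(s) = 3 - s*23 = 3 - 23*s)
R(M, C) = C + 2*M (R(M, C) = (C + M) + M = C + 2*M)
x = -3047 (x = 33*(-93) + (6 + 2*(2 + 6)) = -3069 + (6 + 2*8) = -3069 + (6 + 16) = -3069 + 22 = -3047)
x - U(204) = -3047 - (3 - 23*204) = -3047 - (3 - 4692) = -3047 - 1*(-4689) = -3047 + 4689 = 1642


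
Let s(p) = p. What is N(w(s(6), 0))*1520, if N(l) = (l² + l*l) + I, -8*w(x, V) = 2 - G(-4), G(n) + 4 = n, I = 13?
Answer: 24510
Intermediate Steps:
G(n) = -4 + n
w(x, V) = -5/4 (w(x, V) = -(2 - (-4 - 4))/8 = -(2 - 1*(-8))/8 = -(2 + 8)/8 = -⅛*10 = -5/4)
N(l) = 13 + 2*l² (N(l) = (l² + l*l) + 13 = (l² + l²) + 13 = 2*l² + 13 = 13 + 2*l²)
N(w(s(6), 0))*1520 = (13 + 2*(-5/4)²)*1520 = (13 + 2*(25/16))*1520 = (13 + 25/8)*1520 = (129/8)*1520 = 24510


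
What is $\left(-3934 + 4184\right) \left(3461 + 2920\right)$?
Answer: $1595250$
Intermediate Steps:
$\left(-3934 + 4184\right) \left(3461 + 2920\right) = 250 \cdot 6381 = 1595250$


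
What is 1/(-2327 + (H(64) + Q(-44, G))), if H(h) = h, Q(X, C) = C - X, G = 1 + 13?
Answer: -1/2205 ≈ -0.00045351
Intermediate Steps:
G = 14
1/(-2327 + (H(64) + Q(-44, G))) = 1/(-2327 + (64 + (14 - 1*(-44)))) = 1/(-2327 + (64 + (14 + 44))) = 1/(-2327 + (64 + 58)) = 1/(-2327 + 122) = 1/(-2205) = -1/2205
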